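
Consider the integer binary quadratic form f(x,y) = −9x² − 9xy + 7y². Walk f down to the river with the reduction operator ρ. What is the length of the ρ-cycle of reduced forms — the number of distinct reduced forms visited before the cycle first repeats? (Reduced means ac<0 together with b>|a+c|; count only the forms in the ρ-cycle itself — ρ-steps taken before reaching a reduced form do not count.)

D = 333, ⌊√D⌋ = 18
descent: ρ → (7,9,-9)  [lands on river]
river: ρ → (-9,9,7)
river: ρ → (7,5,-11)
river: ρ → (-11,17,1)
river: ρ → (1,17,-11)
river: ρ → (-11,5,7)
ρ-cycle length = 6 (tail of 1 descent step not counted)

6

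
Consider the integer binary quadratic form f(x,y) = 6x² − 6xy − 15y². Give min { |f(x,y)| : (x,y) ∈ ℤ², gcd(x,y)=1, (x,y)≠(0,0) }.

descent: ρ → (-15,6,6)
descent: ρ → (6,18,-3)  [lands on river]
river: ρ → (-3,18,6)
closes: descent 2, river 2
min |a| on river = 3

3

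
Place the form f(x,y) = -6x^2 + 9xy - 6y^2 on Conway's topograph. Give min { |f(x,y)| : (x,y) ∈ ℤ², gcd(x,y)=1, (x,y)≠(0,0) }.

translate: b→3 (≡-9 mod 12), so (6,-9,6)→(6,3,3)
flip: (6,3,3)→(3,-3,6)
translate: b→3 (≡-3 mod 6), so (3,-3,6)→(3,3,6)
reduced (well bottom): (3,3,6) with a≤c, −a<b≤a
well minimum |f| = |-3| = 3 (negative-definite)

3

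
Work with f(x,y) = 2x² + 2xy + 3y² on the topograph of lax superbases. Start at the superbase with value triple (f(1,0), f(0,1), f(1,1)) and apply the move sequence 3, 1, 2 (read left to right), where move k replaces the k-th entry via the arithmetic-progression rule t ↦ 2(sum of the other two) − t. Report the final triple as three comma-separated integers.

start (2,3,7) = (f(1,0),f(0,1),f(1,1))
replace slot 3: 2·(2+3) − 7 = 3 → (2,3,3)
replace slot 1: 2·(3+3) − 2 = 10 → (10,3,3)
replace slot 2: 2·(10+3) − 3 = 23 → (10,23,3)

10,23,3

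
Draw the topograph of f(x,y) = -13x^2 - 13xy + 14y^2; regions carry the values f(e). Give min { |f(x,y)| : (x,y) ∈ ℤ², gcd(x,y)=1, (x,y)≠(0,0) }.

descent: ρ → (14,13,-13)  [lands on river]
river: ρ → (-13,13,14)
river: ρ → (14,15,-12)
river: ρ → (-12,9,17)
river: ρ → (17,25,-4)
river: ρ → (-4,23,23)
river: ρ → (23,23,-4)
river: ρ → (-4,25,17)
river: ρ → (17,9,-12)
river: ρ → (-12,15,14)
closes: descent 1, river 10
min |a| on river = 4

4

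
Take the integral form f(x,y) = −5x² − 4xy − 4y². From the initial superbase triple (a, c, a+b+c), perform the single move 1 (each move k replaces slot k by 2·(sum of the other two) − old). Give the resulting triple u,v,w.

start (-5,-4,-13) = (f(1,0),f(0,1),f(1,1))
replace slot 1: 2·((-4)+(-13)) − (-5) = -29 → (-29,-4,-13)

-29,-4,-13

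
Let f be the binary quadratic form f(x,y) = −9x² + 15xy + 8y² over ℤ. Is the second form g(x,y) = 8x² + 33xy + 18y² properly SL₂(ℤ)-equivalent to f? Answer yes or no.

D₁ = 513, D₂ = 513
river cycle of f (length 16): (8, 17, -7), (-7, 11, 14), (14, 17, -4), (-4, 15, 18), (18, 21, -1), (-1, 21, 18), (18, 15, -4), (-4, 17, 14), (14, 11, -7), (-7, 17, 8), … (6 more)
river cycle of g (length 16): (-7, 11, 14), (14, 17, -4), (-4, 15, 18), (18, 21, -1), (-1, 21, 18), (18, 15, -4), (-4, 17, 14), (14, 11, -7), (-7, 17, 8), (8, 15, -9), … (6 more)
cycles coincide ⇒ equivalent

yes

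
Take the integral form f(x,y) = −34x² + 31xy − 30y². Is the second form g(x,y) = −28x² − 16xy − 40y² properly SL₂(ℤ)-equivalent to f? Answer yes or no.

D₁ = -3119, D₂ = -4224
discriminants differ ⇒ not SL₂(ℤ)-equivalent

no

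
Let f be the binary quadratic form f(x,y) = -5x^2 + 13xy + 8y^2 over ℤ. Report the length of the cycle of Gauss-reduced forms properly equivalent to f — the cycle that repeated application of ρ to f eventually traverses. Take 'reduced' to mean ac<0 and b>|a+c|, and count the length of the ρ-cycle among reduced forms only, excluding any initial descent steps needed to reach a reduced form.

D = 329, ⌊√D⌋ = 18
river: ρ → (8,3,-10)
river: ρ → (-10,17,1)
river: ρ → (1,17,-10)
river: ρ → (-10,3,8)
river: ρ → (8,13,-5)
river: ρ → (-5,17,2)
river: ρ → (2,15,-13)
river: ρ → (-13,11,4)
river: ρ → (4,13,-10)
river: ρ → (-10,7,7)
river: ρ → (7,7,-10)
river: ρ → (-10,13,4)
river: ρ → (4,11,-13)
river: ρ → (-13,15,2)
river: ρ → (2,17,-5)
river: ρ → (-5,13,8)
ρ-cycle length = 16 (tail of 0 descent steps not counted)

16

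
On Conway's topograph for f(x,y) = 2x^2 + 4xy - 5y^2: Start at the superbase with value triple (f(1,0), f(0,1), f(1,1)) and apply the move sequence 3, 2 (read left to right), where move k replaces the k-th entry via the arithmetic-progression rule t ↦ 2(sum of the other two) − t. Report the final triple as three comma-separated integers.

start (2,-5,1) = (f(1,0),f(0,1),f(1,1))
replace slot 3: 2·(2+(-5)) − 1 = -7 → (2,-5,-7)
replace slot 2: 2·(2+(-7)) − (-5) = -5 → (2,-5,-7)

2,-5,-7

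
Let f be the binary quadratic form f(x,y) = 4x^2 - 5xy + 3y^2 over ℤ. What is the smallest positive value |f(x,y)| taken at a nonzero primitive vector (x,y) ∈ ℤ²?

translate: b→3 (≡-5 mod 8), so (4,-5,3)→(4,3,2)
flip: (4,3,2)→(2,-3,4)
translate: b→1 (≡-3 mod 4), so (2,-3,4)→(2,1,3)
reduced (well bottom): (2,1,3) with a≤c, −a<b≤a
well minimum = a = 2

2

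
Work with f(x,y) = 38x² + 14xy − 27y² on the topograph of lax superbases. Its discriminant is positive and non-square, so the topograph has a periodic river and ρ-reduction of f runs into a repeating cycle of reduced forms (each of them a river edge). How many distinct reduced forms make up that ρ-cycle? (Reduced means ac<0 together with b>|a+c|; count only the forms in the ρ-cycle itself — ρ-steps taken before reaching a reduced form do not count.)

D = 4300, ⌊√D⌋ = 65
river: ρ → (-27,40,25)
river: ρ → (25,60,-7)
river: ρ → (-7,52,57)
river: ρ → (57,62,-2)
river: ρ → (-2,62,57)
river: ρ → (57,52,-7)
river: ρ → (-7,60,25)
river: ρ → (25,40,-27)
river: ρ → (-27,14,38)
river: ρ → (38,62,-3)
river: ρ → (-3,64,17)
river: ρ → (17,38,-42)
river: ρ → (-42,46,13)
river: ρ → (13,58,-18)
river: ρ → (-18,50,25)
river: ρ → (25,50,-18)
river: ρ → (-18,58,13)
river: ρ → (13,46,-42)
river: ρ → (-42,38,17)
river: ρ → (17,64,-3)
river: ρ → (-3,62,38)
river: ρ → (38,14,-27)
ρ-cycle length = 22 (tail of 0 descent steps not counted)

22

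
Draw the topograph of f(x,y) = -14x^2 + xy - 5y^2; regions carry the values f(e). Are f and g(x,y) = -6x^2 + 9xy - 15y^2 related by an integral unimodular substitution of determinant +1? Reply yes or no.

D₁ = -279, D₂ = -279
f is negative-definite; reduce −f:
−f: flip: (14,-1,5)→(5,1,14)
−f: reduced (well bottom): (5,1,14) with a≤c, −a<b≤a
flip sign back: reduced form of f is (-5,-1,-14)
g is negative-definite; reduce −g:
−g: translate: b→3 (≡-9 mod 12), so (6,-9,15)→(6,3,12)
−g: reduced (well bottom): (6,3,12) with a≤c, −a<b≤a
flip sign back: reduced form of g is (-6,-3,-12)
reduced forms (-5, -1, -14) vs (-6, -3, -12) ⇒ inequivalent

no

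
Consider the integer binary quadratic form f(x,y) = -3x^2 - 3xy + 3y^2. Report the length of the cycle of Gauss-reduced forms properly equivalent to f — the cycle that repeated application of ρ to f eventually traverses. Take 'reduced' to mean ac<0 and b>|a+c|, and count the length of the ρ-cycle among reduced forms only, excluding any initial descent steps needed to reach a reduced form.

D = 45, ⌊√D⌋ = 6
descent: ρ → (3,3,-3)  [lands on river]
river: ρ → (-3,3,3)
ρ-cycle length = 2 (tail of 1 descent step not counted)

2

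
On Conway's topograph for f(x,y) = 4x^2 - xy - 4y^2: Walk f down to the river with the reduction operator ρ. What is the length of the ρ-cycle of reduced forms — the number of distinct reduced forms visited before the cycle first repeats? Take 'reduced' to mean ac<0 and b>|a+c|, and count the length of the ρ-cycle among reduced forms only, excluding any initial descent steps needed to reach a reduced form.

D = 65, ⌊√D⌋ = 8
descent: ρ → (-4,1,4)  [lands on river]
river: ρ → (4,7,-1)
river: ρ → (-1,7,4)
river: ρ → (4,1,-4)
river: ρ → (-4,7,1)
river: ρ → (1,7,-4)
ρ-cycle length = 6 (tail of 1 descent step not counted)

6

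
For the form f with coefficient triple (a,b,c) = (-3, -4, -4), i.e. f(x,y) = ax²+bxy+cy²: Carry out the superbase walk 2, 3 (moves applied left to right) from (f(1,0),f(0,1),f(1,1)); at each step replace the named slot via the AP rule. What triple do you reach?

start (-3,-4,-11) = (f(1,0),f(0,1),f(1,1))
replace slot 2: 2·((-3)+(-11)) − (-4) = -24 → (-3,-24,-11)
replace slot 3: 2·((-3)+(-24)) − (-11) = -43 → (-3,-24,-43)

-3,-24,-43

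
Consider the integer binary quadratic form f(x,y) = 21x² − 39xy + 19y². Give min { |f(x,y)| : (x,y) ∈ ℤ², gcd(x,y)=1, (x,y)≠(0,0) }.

translate: b→3 (≡-39 mod 42), so (21,-39,19)→(21,3,1)
flip: (21,3,1)→(1,-3,21)
translate: b→1 (≡-3 mod 2), so (1,-3,21)→(1,1,19)
reduced (well bottom): (1,1,19) with a≤c, −a<b≤a
well minimum = a = 1

1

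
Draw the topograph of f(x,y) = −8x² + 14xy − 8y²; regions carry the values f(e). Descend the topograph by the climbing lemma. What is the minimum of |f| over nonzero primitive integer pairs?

translate: b→2 (≡-14 mod 16), so (8,-14,8)→(8,2,2)
flip: (8,2,2)→(2,-2,8)
translate: b→2 (≡-2 mod 4), so (2,-2,8)→(2,2,8)
reduced (well bottom): (2,2,8) with a≤c, −a<b≤a
well minimum |f| = |-2| = 2 (negative-definite)

2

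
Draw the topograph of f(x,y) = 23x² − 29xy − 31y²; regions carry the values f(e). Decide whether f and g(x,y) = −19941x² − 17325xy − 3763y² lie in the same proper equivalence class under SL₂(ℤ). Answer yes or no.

D₁ = 3693, D₂ = 3693
river cycle of f (length 22): (-31, 29, 23), (23, 17, -37), (-37, 57, 3), (3, 57, -37), (-37, 17, 23), (23, 29, -31), (-31, 33, 21), (21, 51, -13), (-13, 53, 17), (17, 49, -19), … (12 more)
river cycle of g (length 22): (-31, 29, 23), (23, 17, -37), (-37, 57, 3), (3, 57, -37), (-37, 17, 23), (23, 29, -31), (-31, 33, 21), (21, 51, -13), (-13, 53, 17), (17, 49, -19), … (12 more)
cycles coincide ⇒ equivalent

yes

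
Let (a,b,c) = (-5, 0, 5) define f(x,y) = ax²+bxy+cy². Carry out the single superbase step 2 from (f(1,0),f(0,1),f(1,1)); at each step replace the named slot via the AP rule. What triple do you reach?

start (-5,5,0) = (f(1,0),f(0,1),f(1,1))
replace slot 2: 2·((-5)+0) − 5 = -15 → (-5,-15,0)

-5,-15,0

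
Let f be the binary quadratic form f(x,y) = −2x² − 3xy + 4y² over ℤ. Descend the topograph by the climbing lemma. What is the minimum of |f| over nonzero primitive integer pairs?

descent: ρ → (4,3,-2)  [lands on river]
river: ρ → (-2,5,2)
river: ρ → (2,3,-4)
river: ρ → (-4,5,1)
river: ρ → (1,5,-4)
river: ρ → (-4,3,2)
river: ρ → (2,5,-2)
river: ρ → (-2,3,4)
river: ρ → (4,5,-1)
river: ρ → (-1,5,4)
closes: descent 1, river 10
min |a| on river = 1

1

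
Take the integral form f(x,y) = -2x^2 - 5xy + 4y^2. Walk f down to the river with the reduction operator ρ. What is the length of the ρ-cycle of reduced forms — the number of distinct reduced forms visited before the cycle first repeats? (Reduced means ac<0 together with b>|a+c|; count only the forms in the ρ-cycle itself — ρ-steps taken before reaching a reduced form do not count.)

D = 57, ⌊√D⌋ = 7
descent: ρ → (4,5,-2)  [lands on river]
river: ρ → (-2,7,1)
river: ρ → (1,7,-2)
river: ρ → (-2,5,4)
river: ρ → (4,3,-3)
river: ρ → (-3,3,4)
ρ-cycle length = 6 (tail of 1 descent step not counted)

6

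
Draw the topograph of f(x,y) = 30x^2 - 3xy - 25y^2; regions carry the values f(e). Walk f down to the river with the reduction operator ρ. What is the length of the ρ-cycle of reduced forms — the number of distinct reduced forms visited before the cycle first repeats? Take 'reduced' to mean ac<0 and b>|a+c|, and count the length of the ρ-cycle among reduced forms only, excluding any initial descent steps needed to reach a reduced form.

D = 3009, ⌊√D⌋ = 54
descent: ρ → (-25,53,2)  [lands on river]
river: ρ → (2,51,-51)
river: ρ → (-51,51,2)
river: ρ → (2,53,-25)
river: ρ → (-25,47,8)
river: ρ → (8,49,-19)
river: ρ → (-19,27,30)
river: ρ → (30,33,-16)
river: ρ → (-16,31,32)
river: ρ → (32,33,-15)
river: ρ → (-15,27,38)
river: ρ → (38,49,-4)
river: ρ → (-4,47,50)
river: ρ → (50,53,-1)
river: ρ → (-1,53,50)
river: ρ → (50,47,-4)
river: ρ → (-4,49,38)
river: ρ → (38,27,-15)
river: ρ → (-15,33,32)
river: ρ → (32,31,-16)
river: ρ → (-16,33,30)
river: ρ → (30,27,-19)
river: ρ → (-19,49,8)
river: ρ → (8,47,-25)
ρ-cycle length = 24 (tail of 1 descent step not counted)

24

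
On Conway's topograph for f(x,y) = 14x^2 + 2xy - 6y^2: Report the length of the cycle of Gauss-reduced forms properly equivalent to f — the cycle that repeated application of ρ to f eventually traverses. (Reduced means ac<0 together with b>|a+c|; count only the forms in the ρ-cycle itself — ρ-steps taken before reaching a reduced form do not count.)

D = 340, ⌊√D⌋ = 18
descent: ρ → (-6,10,10)  [lands on river]
river: ρ → (10,10,-6)
river: ρ → (-6,14,6)
river: ρ → (6,10,-10)
river: ρ → (-10,10,6)
river: ρ → (6,14,-6)
ρ-cycle length = 6 (tail of 1 descent step not counted)

6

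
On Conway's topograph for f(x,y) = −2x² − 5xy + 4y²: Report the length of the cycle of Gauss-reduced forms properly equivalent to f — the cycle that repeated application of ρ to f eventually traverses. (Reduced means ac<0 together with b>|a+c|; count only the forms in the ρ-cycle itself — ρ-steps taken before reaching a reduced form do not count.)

D = 57, ⌊√D⌋ = 7
descent: ρ → (4,5,-2)  [lands on river]
river: ρ → (-2,7,1)
river: ρ → (1,7,-2)
river: ρ → (-2,5,4)
river: ρ → (4,3,-3)
river: ρ → (-3,3,4)
ρ-cycle length = 6 (tail of 1 descent step not counted)

6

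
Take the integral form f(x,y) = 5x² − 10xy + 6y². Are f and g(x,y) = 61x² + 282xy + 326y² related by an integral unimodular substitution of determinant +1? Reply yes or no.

D₁ = -20, D₂ = -20
f: translate: b→0 (≡-10 mod 10), so (5,-10,6)→(5,0,1)
f: flip: (5,0,1)→(1,0,5)
f: reduced (well bottom): (1,0,5) with a≤c, −a<b≤a
g: translate: b→38 (≡282 mod 122), so (61,282,326)→(61,38,6)
g: flip: (61,38,6)→(6,-38,61)
g: translate: b→-2 (≡-38 mod 12), so (6,-38,61)→(6,-2,1)
g: flip: (6,-2,1)→(1,2,6)
g: translate: b→0 (≡2 mod 2), so (1,2,6)→(1,0,5)
g: reduced (well bottom): (1,0,5) with a≤c, −a<b≤a
reduced forms (1, 0, 5) vs (1, 0, 5) ⇒ equivalent

yes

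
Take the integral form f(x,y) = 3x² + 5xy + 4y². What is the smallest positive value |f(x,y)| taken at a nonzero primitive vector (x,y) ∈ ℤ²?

translate: b→-1 (≡5 mod 6), so (3,5,4)→(3,-1,2)
flip: (3,-1,2)→(2,1,3)
reduced (well bottom): (2,1,3) with a≤c, −a<b≤a
well minimum = a = 2

2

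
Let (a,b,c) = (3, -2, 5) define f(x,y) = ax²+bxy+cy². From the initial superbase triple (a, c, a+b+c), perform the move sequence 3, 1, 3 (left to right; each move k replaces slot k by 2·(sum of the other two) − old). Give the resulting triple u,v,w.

start (3,5,6) = (f(1,0),f(0,1),f(1,1))
replace slot 3: 2·(3+5) − 6 = 10 → (3,5,10)
replace slot 1: 2·(5+10) − 3 = 27 → (27,5,10)
replace slot 3: 2·(27+5) − 10 = 54 → (27,5,54)

27,5,54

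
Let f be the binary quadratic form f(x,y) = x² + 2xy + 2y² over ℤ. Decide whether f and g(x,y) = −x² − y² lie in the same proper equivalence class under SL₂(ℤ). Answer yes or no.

D₁ = -4, D₂ = -4
f: translate: b→0 (≡2 mod 2), so (1,2,2)→(1,0,1)
f: reduced (well bottom): (1,0,1) with a≤c, −a<b≤a
g is negative-definite; reduce −g:
−g: reduced (well bottom): (1,0,1) with a≤c, −a<b≤a
flip sign back: reduced form of g is (-1,0,-1)
reduced forms (1, 0, 1) vs (-1, 0, -1) ⇒ inequivalent

no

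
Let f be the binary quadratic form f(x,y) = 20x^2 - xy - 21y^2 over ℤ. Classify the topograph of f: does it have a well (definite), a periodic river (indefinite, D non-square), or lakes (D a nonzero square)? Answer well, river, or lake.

D = b²−4ac = (-1)² − 4·20·(-21) = 1681
D = 41² is a perfect square ⇒ form factors over ℤ ⇒ lakes

lake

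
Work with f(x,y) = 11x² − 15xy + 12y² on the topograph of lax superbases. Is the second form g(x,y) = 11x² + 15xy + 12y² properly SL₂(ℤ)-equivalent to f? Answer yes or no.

D₁ = -303, D₂ = -303
f: translate: b→7 (≡-15 mod 22), so (11,-15,12)→(11,7,8)
f: flip: (11,7,8)→(8,-7,11)
f: reduced (well bottom): (8,-7,11) with a≤c, −a<b≤a
g: translate: b→-7 (≡15 mod 22), so (11,15,12)→(11,-7,8)
g: flip: (11,-7,8)→(8,7,11)
g: reduced (well bottom): (8,7,11) with a≤c, −a<b≤a
reduced forms (8, -7, 11) vs (8, 7, 11) ⇒ inequivalent

no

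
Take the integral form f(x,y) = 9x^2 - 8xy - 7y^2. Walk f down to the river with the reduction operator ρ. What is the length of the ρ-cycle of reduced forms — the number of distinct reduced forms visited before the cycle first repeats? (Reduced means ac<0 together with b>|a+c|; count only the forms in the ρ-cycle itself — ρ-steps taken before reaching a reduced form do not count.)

D = 316, ⌊√D⌋ = 17
descent: ρ → (-7,8,9)  [lands on river]
river: ρ → (9,10,-6)
river: ρ → (-6,14,5)
river: ρ → (5,16,-3)
river: ρ → (-3,14,10)
river: ρ → (10,6,-7)
ρ-cycle length = 6 (tail of 1 descent step not counted)

6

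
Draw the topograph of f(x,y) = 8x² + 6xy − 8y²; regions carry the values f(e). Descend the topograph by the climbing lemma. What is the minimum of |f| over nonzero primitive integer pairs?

river: ρ → (-8,10,6)
river: ρ → (6,14,-4)
river: ρ → (-4,10,12)
river: ρ → (12,14,-2)
river: ρ → (-2,14,12)
river: ρ → (12,10,-4)
river: ρ → (-4,14,6)
river: ρ → (6,10,-8)
river: ρ → (-8,6,8)
river: ρ → (8,10,-6)
river: ρ → (-6,14,4)
river: ρ → (4,10,-12)
river: ρ → (-12,14,2)
river: ρ → (2,14,-12)
river: ρ → (-12,10,4)
river: ρ → (4,14,-6)
river: ρ → (-6,10,8)
river: ρ → (8,6,-8)
closes: descent 0, river 18
min |a| on river = 2

2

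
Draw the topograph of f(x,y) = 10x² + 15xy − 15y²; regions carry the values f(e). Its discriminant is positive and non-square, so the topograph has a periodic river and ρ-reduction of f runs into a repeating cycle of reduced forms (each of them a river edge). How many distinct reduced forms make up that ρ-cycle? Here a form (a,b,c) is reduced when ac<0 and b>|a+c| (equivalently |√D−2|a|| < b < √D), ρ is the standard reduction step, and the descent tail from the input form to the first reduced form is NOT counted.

D = 825, ⌊√D⌋ = 28
river: ρ → (-15,15,10)
river: ρ → (10,25,-5)
river: ρ → (-5,25,10)
river: ρ → (10,15,-15)
ρ-cycle length = 4 (tail of 0 descent steps not counted)

4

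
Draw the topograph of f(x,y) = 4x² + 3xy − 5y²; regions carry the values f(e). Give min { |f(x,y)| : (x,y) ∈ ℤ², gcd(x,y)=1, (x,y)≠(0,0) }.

river: ρ → (-5,7,2)
river: ρ → (2,9,-1)
river: ρ → (-1,9,2)
river: ρ → (2,7,-5)
river: ρ → (-5,3,4)
river: ρ → (4,5,-4)
river: ρ → (-4,3,5)
river: ρ → (5,7,-2)
river: ρ → (-2,9,1)
river: ρ → (1,9,-2)
river: ρ → (-2,7,5)
river: ρ → (5,3,-4)
river: ρ → (-4,5,4)
river: ρ → (4,3,-5)
closes: descent 0, river 14
min |a| on river = 1

1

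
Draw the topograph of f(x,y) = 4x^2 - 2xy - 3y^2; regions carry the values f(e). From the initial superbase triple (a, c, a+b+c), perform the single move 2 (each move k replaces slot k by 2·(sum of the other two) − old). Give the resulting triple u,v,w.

start (4,-3,-1) = (f(1,0),f(0,1),f(1,1))
replace slot 2: 2·(4+(-1)) − (-3) = 9 → (4,9,-1)

4,9,-1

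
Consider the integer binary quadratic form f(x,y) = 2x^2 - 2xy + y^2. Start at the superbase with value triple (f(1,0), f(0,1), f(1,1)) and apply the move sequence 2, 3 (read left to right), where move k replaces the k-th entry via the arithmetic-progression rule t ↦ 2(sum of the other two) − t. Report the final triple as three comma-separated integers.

start (2,1,1) = (f(1,0),f(0,1),f(1,1))
replace slot 2: 2·(2+1) − 1 = 5 → (2,5,1)
replace slot 3: 2·(2+5) − 1 = 13 → (2,5,13)

2,5,13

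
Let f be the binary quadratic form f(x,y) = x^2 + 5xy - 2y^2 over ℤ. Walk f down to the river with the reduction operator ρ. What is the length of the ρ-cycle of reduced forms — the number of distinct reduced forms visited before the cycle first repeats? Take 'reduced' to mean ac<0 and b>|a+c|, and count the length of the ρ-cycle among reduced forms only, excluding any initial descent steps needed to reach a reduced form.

D = 33, ⌊√D⌋ = 5
river: ρ → (-2,3,3)
river: ρ → (3,3,-2)
river: ρ → (-2,5,1)
river: ρ → (1,5,-2)
ρ-cycle length = 4 (tail of 0 descent steps not counted)

4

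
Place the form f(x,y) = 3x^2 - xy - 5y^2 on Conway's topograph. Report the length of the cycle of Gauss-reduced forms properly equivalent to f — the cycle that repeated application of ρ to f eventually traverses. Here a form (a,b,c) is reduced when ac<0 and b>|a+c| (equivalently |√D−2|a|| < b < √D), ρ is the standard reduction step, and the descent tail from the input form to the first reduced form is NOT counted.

D = 61, ⌊√D⌋ = 7
descent: ρ → (-5,1,3)
descent: ρ → (3,5,-3)  [lands on river]
river: ρ → (-3,7,1)
river: ρ → (1,7,-3)
river: ρ → (-3,5,3)
river: ρ → (3,7,-1)
river: ρ → (-1,7,3)
ρ-cycle length = 6 (tail of 2 descent steps not counted)

6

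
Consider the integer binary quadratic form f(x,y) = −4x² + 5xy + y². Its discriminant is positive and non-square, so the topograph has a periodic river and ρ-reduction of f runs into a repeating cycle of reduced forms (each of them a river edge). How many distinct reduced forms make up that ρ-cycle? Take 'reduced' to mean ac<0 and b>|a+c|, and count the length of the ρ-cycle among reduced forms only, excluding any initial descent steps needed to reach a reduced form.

D = 41, ⌊√D⌋ = 6
river: ρ → (1,5,-4)
river: ρ → (-4,3,2)
river: ρ → (2,5,-2)
river: ρ → (-2,3,4)
river: ρ → (4,5,-1)
river: ρ → (-1,5,4)
river: ρ → (4,3,-2)
river: ρ → (-2,5,2)
river: ρ → (2,3,-4)
river: ρ → (-4,5,1)
ρ-cycle length = 10 (tail of 0 descent steps not counted)

10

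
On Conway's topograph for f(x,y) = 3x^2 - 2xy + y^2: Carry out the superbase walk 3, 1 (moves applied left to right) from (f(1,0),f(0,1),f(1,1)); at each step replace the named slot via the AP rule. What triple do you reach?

start (3,1,2) = (f(1,0),f(0,1),f(1,1))
replace slot 3: 2·(3+1) − 2 = 6 → (3,1,6)
replace slot 1: 2·(1+6) − 3 = 11 → (11,1,6)

11,1,6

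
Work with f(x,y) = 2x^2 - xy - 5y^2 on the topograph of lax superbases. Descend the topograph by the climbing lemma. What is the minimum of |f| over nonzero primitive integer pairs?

descent: ρ → (-5,1,2)
descent: ρ → (2,3,-4)  [lands on river]
river: ρ → (-4,5,1)
river: ρ → (1,5,-4)
river: ρ → (-4,3,2)
river: ρ → (2,5,-2)
river: ρ → (-2,3,4)
river: ρ → (4,5,-1)
river: ρ → (-1,5,4)
river: ρ → (4,3,-2)
river: ρ → (-2,5,2)
closes: descent 2, river 10
min |a| on river = 1

1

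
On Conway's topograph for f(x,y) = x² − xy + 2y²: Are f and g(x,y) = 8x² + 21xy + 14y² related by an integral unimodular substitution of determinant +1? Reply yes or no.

D₁ = -7, D₂ = -7
f: translate: b→1 (≡-1 mod 2), so (1,-1,2)→(1,1,2)
f: reduced (well bottom): (1,1,2) with a≤c, −a<b≤a
g: translate: b→5 (≡21 mod 16), so (8,21,14)→(8,5,1)
g: flip: (8,5,1)→(1,-5,8)
g: translate: b→1 (≡-5 mod 2), so (1,-5,8)→(1,1,2)
g: reduced (well bottom): (1,1,2) with a≤c, −a<b≤a
reduced forms (1, 1, 2) vs (1, 1, 2) ⇒ equivalent

yes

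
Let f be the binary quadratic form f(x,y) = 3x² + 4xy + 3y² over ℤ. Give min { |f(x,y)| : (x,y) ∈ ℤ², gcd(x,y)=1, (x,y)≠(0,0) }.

translate: b→-2 (≡4 mod 6), so (3,4,3)→(3,-2,2)
flip: (3,-2,2)→(2,2,3)
reduced (well bottom): (2,2,3) with a≤c, −a<b≤a
well minimum = a = 2

2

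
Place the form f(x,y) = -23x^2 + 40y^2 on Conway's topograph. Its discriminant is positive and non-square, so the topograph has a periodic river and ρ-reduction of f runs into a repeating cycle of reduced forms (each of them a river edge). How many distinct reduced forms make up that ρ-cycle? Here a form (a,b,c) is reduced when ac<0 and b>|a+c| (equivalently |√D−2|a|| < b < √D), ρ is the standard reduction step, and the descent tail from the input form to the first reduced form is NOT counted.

D = 3680, ⌊√D⌋ = 60
descent: ρ → (40,0,-23)
descent: ρ → (-23,46,17)  [lands on river]
river: ρ → (17,56,-8)
river: ρ → (-8,56,17)
river: ρ → (17,46,-23)
ρ-cycle length = 4 (tail of 2 descent steps not counted)

4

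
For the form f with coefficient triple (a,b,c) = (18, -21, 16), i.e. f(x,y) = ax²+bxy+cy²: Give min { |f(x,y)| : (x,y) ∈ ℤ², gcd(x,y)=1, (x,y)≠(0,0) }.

translate: b→15 (≡-21 mod 36), so (18,-21,16)→(18,15,13)
flip: (18,15,13)→(13,-15,18)
translate: b→11 (≡-15 mod 26), so (13,-15,18)→(13,11,16)
reduced (well bottom): (13,11,16) with a≤c, −a<b≤a
well minimum = a = 13

13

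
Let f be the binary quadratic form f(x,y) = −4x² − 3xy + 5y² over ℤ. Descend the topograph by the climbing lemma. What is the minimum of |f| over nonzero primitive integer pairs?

descent: ρ → (5,3,-4)  [lands on river]
river: ρ → (-4,5,4)
river: ρ → (4,3,-5)
river: ρ → (-5,7,2)
river: ρ → (2,9,-1)
river: ρ → (-1,9,2)
river: ρ → (2,7,-5)
river: ρ → (-5,3,4)
river: ρ → (4,5,-4)
river: ρ → (-4,3,5)
river: ρ → (5,7,-2)
river: ρ → (-2,9,1)
river: ρ → (1,9,-2)
river: ρ → (-2,7,5)
closes: descent 1, river 14
min |a| on river = 1

1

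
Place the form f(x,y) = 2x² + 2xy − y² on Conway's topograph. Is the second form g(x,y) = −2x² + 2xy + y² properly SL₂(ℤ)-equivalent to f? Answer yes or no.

D₁ = 12, D₂ = 12
river cycle of f (length 2): (-1, 2, 2), (2, 2, -1)
river cycle of g (length 2): (1, 2, -2), (-2, 2, 1)
cycles differ ⇒ inequivalent

no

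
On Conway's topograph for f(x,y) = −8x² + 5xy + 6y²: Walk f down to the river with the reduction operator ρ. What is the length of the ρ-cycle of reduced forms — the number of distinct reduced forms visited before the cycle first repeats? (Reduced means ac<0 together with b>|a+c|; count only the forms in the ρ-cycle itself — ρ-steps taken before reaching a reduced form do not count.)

D = 217, ⌊√D⌋ = 14
river: ρ → (6,7,-7)
river: ρ → (-7,7,6)
river: ρ → (6,5,-8)
river: ρ → (-8,11,3)
river: ρ → (3,13,-4)
river: ρ → (-4,11,6)
river: ρ → (6,13,-2)
river: ρ → (-2,11,12)
river: ρ → (12,13,-1)
river: ρ → (-1,13,12)
river: ρ → (12,11,-2)
river: ρ → (-2,13,6)
river: ρ → (6,11,-4)
river: ρ → (-4,13,3)
river: ρ → (3,11,-8)
river: ρ → (-8,5,6)
ρ-cycle length = 16 (tail of 0 descent steps not counted)

16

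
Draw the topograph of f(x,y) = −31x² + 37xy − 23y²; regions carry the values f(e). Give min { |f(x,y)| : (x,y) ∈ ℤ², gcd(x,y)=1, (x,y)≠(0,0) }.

translate: b→25 (≡-37 mod 62), so (31,-37,23)→(31,25,17)
flip: (31,25,17)→(17,-25,31)
translate: b→9 (≡-25 mod 34), so (17,-25,31)→(17,9,23)
reduced (well bottom): (17,9,23) with a≤c, −a<b≤a
well minimum |f| = |-17| = 17 (negative-definite)

17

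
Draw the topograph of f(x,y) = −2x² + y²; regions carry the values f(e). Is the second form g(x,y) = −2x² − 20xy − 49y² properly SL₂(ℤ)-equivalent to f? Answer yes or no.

D₁ = 8, D₂ = 8
river cycle of f (length 2): (1, 2, -1), (-1, 2, 1)
river cycle of g (length 2): (1, 2, -1), (-1, 2, 1)
cycles coincide ⇒ equivalent

yes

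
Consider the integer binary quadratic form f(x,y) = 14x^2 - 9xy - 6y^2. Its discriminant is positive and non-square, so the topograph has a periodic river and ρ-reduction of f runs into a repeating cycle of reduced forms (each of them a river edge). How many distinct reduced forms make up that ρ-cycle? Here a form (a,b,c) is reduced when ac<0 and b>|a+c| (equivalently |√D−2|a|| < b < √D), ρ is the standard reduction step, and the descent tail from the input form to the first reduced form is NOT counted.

D = 417, ⌊√D⌋ = 20
descent: ρ → (-6,9,14)  [lands on river]
river: ρ → (14,19,-1)
river: ρ → (-1,19,14)
river: ρ → (14,9,-6)
river: ρ → (-6,15,8)
river: ρ → (8,17,-4)
river: ρ → (-4,15,12)
river: ρ → (12,9,-7)
river: ρ → (-7,19,2)
river: ρ → (2,17,-16)
river: ρ → (-16,15,3)
river: ρ → (3,15,-16)
river: ρ → (-16,17,2)
river: ρ → (2,19,-7)
river: ρ → (-7,9,12)
river: ρ → (12,15,-4)
river: ρ → (-4,17,8)
river: ρ → (8,15,-6)
ρ-cycle length = 18 (tail of 1 descent step not counted)

18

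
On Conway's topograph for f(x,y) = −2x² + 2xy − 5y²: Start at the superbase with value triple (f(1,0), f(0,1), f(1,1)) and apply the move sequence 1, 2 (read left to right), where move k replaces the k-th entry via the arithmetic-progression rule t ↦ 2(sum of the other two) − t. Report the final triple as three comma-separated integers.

start (-2,-5,-5) = (f(1,0),f(0,1),f(1,1))
replace slot 1: 2·((-5)+(-5)) − (-2) = -18 → (-18,-5,-5)
replace slot 2: 2·((-18)+(-5)) − (-5) = -41 → (-18,-41,-5)

-18,-41,-5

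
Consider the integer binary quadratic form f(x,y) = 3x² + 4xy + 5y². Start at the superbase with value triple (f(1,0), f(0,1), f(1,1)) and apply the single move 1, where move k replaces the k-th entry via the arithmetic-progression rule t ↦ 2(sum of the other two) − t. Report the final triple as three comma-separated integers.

start (3,5,12) = (f(1,0),f(0,1),f(1,1))
replace slot 1: 2·(5+12) − 3 = 31 → (31,5,12)

31,5,12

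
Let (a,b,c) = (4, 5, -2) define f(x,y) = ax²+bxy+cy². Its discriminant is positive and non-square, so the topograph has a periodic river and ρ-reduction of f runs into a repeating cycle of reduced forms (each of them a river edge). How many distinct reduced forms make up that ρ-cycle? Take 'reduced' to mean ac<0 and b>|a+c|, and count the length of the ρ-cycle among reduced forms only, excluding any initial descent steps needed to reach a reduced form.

D = 57, ⌊√D⌋ = 7
river: ρ → (-2,7,1)
river: ρ → (1,7,-2)
river: ρ → (-2,5,4)
river: ρ → (4,3,-3)
river: ρ → (-3,3,4)
river: ρ → (4,5,-2)
ρ-cycle length = 6 (tail of 0 descent steps not counted)

6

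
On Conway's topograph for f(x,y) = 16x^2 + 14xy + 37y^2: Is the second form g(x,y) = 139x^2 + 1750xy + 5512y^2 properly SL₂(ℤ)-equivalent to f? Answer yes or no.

D₁ = -2172, D₂ = -2172
f: reduced (well bottom): (16,14,37) with a≤c, −a<b≤a
g: translate: b→82 (≡1750 mod 278), so (139,1750,5512)→(139,82,16)
g: flip: (139,82,16)→(16,-82,139)
g: translate: b→14 (≡-82 mod 32), so (16,-82,139)→(16,14,37)
g: reduced (well bottom): (16,14,37) with a≤c, −a<b≤a
reduced forms (16, 14, 37) vs (16, 14, 37) ⇒ equivalent

yes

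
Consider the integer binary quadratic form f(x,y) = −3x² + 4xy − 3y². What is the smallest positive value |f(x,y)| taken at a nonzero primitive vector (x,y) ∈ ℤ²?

translate: b→2 (≡-4 mod 6), so (3,-4,3)→(3,2,2)
flip: (3,2,2)→(2,-2,3)
translate: b→2 (≡-2 mod 4), so (2,-2,3)→(2,2,3)
reduced (well bottom): (2,2,3) with a≤c, −a<b≤a
well minimum |f| = |-2| = 2 (negative-definite)

2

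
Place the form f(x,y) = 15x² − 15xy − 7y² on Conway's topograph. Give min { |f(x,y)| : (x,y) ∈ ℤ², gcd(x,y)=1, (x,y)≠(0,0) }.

descent: ρ → (-7,15,15)  [lands on river]
river: ρ → (15,15,-7)
river: ρ → (-7,13,17)
river: ρ → (17,21,-3)
river: ρ → (-3,21,17)
river: ρ → (17,13,-7)
closes: descent 1, river 6
min |a| on river = 3

3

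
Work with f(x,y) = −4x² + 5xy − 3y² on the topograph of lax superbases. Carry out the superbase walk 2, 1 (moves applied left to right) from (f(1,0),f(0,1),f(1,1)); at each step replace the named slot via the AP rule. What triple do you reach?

start (-4,-3,-2) = (f(1,0),f(0,1),f(1,1))
replace slot 2: 2·((-4)+(-2)) − (-3) = -9 → (-4,-9,-2)
replace slot 1: 2·((-9)+(-2)) − (-4) = -18 → (-18,-9,-2)

-18,-9,-2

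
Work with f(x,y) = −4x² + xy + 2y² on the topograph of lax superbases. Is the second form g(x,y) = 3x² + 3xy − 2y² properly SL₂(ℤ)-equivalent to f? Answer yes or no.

D₁ = 33, D₂ = 33
river cycle of f (length 4): (2, 3, -3), (-3, 3, 2), (2, 5, -1), (-1, 5, 2)
river cycle of g (length 4): (-2, 5, 1), (1, 5, -2), (-2, 3, 3), (3, 3, -2)
cycles differ ⇒ inequivalent

no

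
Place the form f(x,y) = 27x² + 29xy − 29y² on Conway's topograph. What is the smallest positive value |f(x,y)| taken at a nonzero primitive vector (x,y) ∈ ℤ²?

river: ρ → (-29,29,27)
river: ρ → (27,25,-31)
river: ρ → (-31,37,21)
river: ρ → (21,47,-21)
river: ρ → (-21,37,31)
river: ρ → (31,25,-27)
river: ρ → (-27,29,29)
river: ρ → (29,29,-27)
river: ρ → (-27,25,31)
river: ρ → (31,37,-21)
river: ρ → (-21,47,21)
river: ρ → (21,37,-31)
river: ρ → (-31,25,27)
river: ρ → (27,29,-29)
closes: descent 0, river 14
min |a| on river = 21

21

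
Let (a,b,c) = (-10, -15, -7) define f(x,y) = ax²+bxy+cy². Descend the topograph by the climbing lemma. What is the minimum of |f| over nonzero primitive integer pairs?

translate: b→-5 (≡15 mod 20), so (10,15,7)→(10,-5,2)
flip: (10,-5,2)→(2,5,10)
translate: b→1 (≡5 mod 4), so (2,5,10)→(2,1,7)
reduced (well bottom): (2,1,7) with a≤c, −a<b≤a
well minimum |f| = |-2| = 2 (negative-definite)

2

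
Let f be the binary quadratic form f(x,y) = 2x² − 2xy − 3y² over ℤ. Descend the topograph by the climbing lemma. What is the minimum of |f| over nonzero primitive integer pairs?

descent: ρ → (-3,2,2)  [lands on river]
river: ρ → (2,2,-3)
river: ρ → (-3,4,1)
river: ρ → (1,4,-3)
closes: descent 1, river 4
min |a| on river = 1

1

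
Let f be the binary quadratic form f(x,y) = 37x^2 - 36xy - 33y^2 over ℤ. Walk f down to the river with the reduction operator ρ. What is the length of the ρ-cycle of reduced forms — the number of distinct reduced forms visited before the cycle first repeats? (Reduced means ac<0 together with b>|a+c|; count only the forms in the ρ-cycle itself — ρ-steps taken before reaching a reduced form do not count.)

D = 6180, ⌊√D⌋ = 78
descent: ρ → (-33,36,37)  [lands on river]
river: ρ → (37,38,-32)
river: ρ → (-32,26,43)
river: ρ → (43,60,-15)
river: ρ → (-15,60,43)
river: ρ → (43,26,-32)
river: ρ → (-32,38,37)
river: ρ → (37,36,-33)
river: ρ → (-33,30,40)
river: ρ → (40,50,-23)
river: ρ → (-23,42,48)
river: ρ → (48,54,-17)
river: ρ → (-17,48,57)
river: ρ → (57,66,-8)
river: ρ → (-8,78,3)
river: ρ → (3,78,-8)
river: ρ → (-8,66,57)
river: ρ → (57,48,-17)
river: ρ → (-17,54,48)
river: ρ → (48,42,-23)
river: ρ → (-23,50,40)
river: ρ → (40,30,-33)
ρ-cycle length = 22 (tail of 1 descent step not counted)

22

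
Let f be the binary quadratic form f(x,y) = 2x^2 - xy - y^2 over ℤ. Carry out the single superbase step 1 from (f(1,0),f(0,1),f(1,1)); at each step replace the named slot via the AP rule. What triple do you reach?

start (2,-1,0) = (f(1,0),f(0,1),f(1,1))
replace slot 1: 2·((-1)+0) − 2 = -4 → (-4,-1,0)

-4,-1,0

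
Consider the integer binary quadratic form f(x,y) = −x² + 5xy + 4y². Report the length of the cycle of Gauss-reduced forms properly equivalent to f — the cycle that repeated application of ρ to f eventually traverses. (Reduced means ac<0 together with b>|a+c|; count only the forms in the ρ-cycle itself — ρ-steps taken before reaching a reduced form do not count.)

D = 41, ⌊√D⌋ = 6
river: ρ → (4,3,-2)
river: ρ → (-2,5,2)
river: ρ → (2,3,-4)
river: ρ → (-4,5,1)
river: ρ → (1,5,-4)
river: ρ → (-4,3,2)
river: ρ → (2,5,-2)
river: ρ → (-2,3,4)
river: ρ → (4,5,-1)
river: ρ → (-1,5,4)
ρ-cycle length = 10 (tail of 0 descent steps not counted)

10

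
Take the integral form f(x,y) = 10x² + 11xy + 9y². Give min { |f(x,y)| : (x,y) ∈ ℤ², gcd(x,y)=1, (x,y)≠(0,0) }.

translate: b→-9 (≡11 mod 20), so (10,11,9)→(10,-9,8)
flip: (10,-9,8)→(8,9,10)
translate: b→-7 (≡9 mod 16), so (8,9,10)→(8,-7,9)
reduced (well bottom): (8,-7,9) with a≤c, −a<b≤a
well minimum = a = 8

8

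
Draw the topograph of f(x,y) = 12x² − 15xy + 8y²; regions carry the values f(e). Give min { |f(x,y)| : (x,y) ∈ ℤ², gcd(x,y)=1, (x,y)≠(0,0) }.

translate: b→9 (≡-15 mod 24), so (12,-15,8)→(12,9,5)
flip: (12,9,5)→(5,-9,12)
translate: b→1 (≡-9 mod 10), so (5,-9,12)→(5,1,8)
reduced (well bottom): (5,1,8) with a≤c, −a<b≤a
well minimum = a = 5

5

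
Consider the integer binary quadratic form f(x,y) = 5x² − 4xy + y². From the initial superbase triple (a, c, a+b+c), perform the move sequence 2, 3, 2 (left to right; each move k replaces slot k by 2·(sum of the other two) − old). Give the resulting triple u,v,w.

start (5,1,2) = (f(1,0),f(0,1),f(1,1))
replace slot 2: 2·(5+2) − 1 = 13 → (5,13,2)
replace slot 3: 2·(5+13) − 2 = 34 → (5,13,34)
replace slot 2: 2·(5+34) − 13 = 65 → (5,65,34)

5,65,34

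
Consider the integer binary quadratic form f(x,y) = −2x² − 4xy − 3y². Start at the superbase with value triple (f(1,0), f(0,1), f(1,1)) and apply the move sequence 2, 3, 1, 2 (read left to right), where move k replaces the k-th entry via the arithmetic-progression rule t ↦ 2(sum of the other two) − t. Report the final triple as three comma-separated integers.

start (-2,-3,-9) = (f(1,0),f(0,1),f(1,1))
replace slot 2: 2·((-2)+(-9)) − (-3) = -19 → (-2,-19,-9)
replace slot 3: 2·((-2)+(-19)) − (-9) = -33 → (-2,-19,-33)
replace slot 1: 2·((-19)+(-33)) − (-2) = -102 → (-102,-19,-33)
replace slot 2: 2·((-102)+(-33)) − (-19) = -251 → (-102,-251,-33)

-102,-251,-33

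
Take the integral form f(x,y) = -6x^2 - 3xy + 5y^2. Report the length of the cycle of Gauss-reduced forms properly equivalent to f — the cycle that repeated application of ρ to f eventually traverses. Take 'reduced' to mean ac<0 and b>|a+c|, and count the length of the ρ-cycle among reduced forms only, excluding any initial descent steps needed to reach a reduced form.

D = 129, ⌊√D⌋ = 11
descent: ρ → (5,3,-6)  [lands on river]
river: ρ → (-6,9,2)
river: ρ → (2,11,-1)
river: ρ → (-1,11,2)
river: ρ → (2,9,-6)
river: ρ → (-6,3,5)
river: ρ → (5,7,-4)
river: ρ → (-4,9,3)
river: ρ → (3,9,-4)
river: ρ → (-4,7,5)
ρ-cycle length = 10 (tail of 1 descent step not counted)

10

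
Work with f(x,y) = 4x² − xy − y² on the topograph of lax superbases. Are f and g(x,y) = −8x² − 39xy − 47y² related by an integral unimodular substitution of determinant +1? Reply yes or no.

D₁ = 17, D₂ = 17
river cycle of f (length 6): (-1, 3, 2), (2, 1, -2), (-2, 3, 1), (1, 3, -2), (-2, 1, 2), (2, 3, -1)
river cycle of g (length 6): (-1, 3, 2), (2, 1, -2), (-2, 3, 1), (1, 3, -2), (-2, 1, 2), (2, 3, -1)
cycles coincide ⇒ equivalent

yes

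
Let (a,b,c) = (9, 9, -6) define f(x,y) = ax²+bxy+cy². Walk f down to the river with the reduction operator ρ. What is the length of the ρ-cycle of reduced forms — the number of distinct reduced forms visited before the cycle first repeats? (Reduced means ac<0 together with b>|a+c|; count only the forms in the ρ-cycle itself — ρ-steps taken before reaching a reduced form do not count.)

D = 297, ⌊√D⌋ = 17
river: ρ → (-6,15,3)
river: ρ → (3,15,-6)
river: ρ → (-6,9,9)
river: ρ → (9,9,-6)
ρ-cycle length = 4 (tail of 0 descent steps not counted)

4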